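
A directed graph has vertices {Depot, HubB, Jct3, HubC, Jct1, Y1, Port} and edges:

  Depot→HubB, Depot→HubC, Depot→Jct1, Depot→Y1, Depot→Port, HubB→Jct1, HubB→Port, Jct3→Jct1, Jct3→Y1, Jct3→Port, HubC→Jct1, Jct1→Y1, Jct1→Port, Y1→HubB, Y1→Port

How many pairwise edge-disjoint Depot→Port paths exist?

4

Assign every edge capacity 1; by Menger, the answer equals the max flow.
Path Depot→Port (+1); total 1.
Path Depot→HubB→Port (+1); total 2.
Path Depot→Jct1→Port (+1); total 3.
Path Depot→Y1→Port (+1); total 4.
No residual Depot→Port path; max flow = 4.
Certifying cut of size 4: {Depot→Port, HubB→Port, Jct1→Port, Y1→Port}.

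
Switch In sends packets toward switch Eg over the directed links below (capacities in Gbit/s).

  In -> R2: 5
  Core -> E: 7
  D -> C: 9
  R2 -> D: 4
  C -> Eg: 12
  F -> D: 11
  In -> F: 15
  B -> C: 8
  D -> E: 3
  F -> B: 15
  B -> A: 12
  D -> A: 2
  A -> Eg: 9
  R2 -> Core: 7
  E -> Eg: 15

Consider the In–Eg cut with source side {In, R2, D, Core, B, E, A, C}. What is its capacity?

Edges leaving {In, R2, D, Core, B, E, A, C}: In→F (15), E→Eg (15), A→Eg (9), C→Eg (12).
Cut capacity = 15 + 15 + 9 + 12 = 51.

51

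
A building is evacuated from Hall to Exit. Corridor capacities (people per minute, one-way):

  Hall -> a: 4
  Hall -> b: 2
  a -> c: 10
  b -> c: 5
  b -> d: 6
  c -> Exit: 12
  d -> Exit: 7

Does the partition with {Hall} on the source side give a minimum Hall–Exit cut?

Given cut capacity: 4 + 2 = 6.
Augment Hall→a→c→Exit: bottleneck 4, flow now 4.
Augment Hall→b→c→Exit: bottleneck 2, flow now 6.
No augmenting path remains; maximum flow = 6.
Cut capacity 6 equals the max flow, so it is a minimum cut.

Yes — it is a minimum cut (capacity 6).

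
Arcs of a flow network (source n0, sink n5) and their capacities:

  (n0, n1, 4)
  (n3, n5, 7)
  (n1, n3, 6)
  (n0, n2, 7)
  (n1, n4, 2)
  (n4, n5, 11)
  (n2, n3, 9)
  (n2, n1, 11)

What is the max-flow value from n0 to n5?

9

Augment n0→n1→n3→n5: bottleneck 4, flow now 4.
Augment n0→n2→n3→n5: bottleneck 3, flow now 7.
Augment n0→n2→n1→n4→n5: bottleneck 2, flow now 9.
No augmenting path remains; maximum flow = 9.
In the residual graph, reachable from n0: {n0, n1, n2, n3}.
Min-cut edges: n1→n4 (2), n3→n5 (7); capacity 2 + 7 = 9.
This cut is saturated, so no flow can exceed 9.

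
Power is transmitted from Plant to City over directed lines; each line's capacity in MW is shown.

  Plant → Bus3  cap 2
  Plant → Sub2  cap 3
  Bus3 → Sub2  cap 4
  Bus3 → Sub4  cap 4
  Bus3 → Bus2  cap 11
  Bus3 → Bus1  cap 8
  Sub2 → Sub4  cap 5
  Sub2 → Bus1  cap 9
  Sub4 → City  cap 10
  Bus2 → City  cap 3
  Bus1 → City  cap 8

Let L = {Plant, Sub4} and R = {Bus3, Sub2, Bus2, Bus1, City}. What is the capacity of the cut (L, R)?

Edges leaving {Plant, Sub4}: Plant→Bus3 (2), Plant→Sub2 (3), Sub4→City (10).
Cut capacity = 2 + 3 + 10 = 15.

15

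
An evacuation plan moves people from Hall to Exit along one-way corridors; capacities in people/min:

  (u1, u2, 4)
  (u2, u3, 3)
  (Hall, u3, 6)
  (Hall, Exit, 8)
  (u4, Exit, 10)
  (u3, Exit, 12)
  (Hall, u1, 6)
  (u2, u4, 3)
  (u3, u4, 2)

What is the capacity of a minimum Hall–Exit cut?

Augment Hall→Exit: bottleneck 8, flow now 8.
Augment Hall→u3→Exit: bottleneck 6, flow now 14.
Augment Hall→u1→u2→u3→Exit: bottleneck 3, flow now 17.
Augment Hall→u1→u2→u4→Exit: bottleneck 1, flow now 18.
No augmenting path remains; maximum flow = 18.
By max-flow min-cut, the minimum cut capacity equals the max flow.
In the residual graph, reachable from Hall: {Hall, u1}.
Min-cut edges: Hall→u3 (6), Hall→Exit (8), u1→u2 (4); capacity 6 + 8 + 4 = 18.

18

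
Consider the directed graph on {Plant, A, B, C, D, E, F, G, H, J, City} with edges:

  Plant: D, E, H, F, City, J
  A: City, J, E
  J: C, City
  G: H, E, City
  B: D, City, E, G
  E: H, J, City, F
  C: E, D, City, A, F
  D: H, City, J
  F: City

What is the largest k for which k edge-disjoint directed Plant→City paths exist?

5

Assign every edge capacity 1; by Menger, the answer equals the max flow.
Path Plant→City (+1); total 1.
Path Plant→D→City (+1); total 2.
Path Plant→E→City (+1); total 3.
Path Plant→F→City (+1); total 4.
Path Plant→J→City (+1); total 5.
No residual Plant→City path; max flow = 5.
Certifying cut of size 5: {Plant→City, Plant→D, Plant→E, Plant→F, Plant→J}.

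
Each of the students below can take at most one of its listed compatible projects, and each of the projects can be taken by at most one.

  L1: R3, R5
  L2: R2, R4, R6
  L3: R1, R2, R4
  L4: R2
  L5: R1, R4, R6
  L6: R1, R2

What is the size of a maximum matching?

5

Unit-capacity flow: source→left, listed edges, right→sink; max matching = max flow.
Augmenting path L1→R3 (+1); matched 1.
Augmenting path L2→R2 (+1); matched 2.
Augmenting path L3→R1 (+1); matched 3.
Augmenting path L5→R4 (+1); matched 4.
Augmenting path L4→R2→L2→R6 (+1); matched 5.
No augmenting path remains; maximum matching = 5.
König certificate: {L1, R1, R2, R4, R6} is a vertex cover of size 5 (every listed pair touches it), so no matching can be larger.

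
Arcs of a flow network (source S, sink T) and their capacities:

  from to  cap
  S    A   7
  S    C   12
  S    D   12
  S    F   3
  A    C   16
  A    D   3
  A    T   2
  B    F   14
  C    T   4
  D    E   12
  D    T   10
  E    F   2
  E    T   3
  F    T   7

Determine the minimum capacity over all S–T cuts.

24

Augment S→A→T: bottleneck 2, flow now 2.
Augment S→C→T: bottleneck 4, flow now 6.
Augment S→D→T: bottleneck 10, flow now 16.
Augment S→F→T: bottleneck 3, flow now 19.
Augment S→D→E→T: bottleneck 2, flow now 21.
Augment S→A→D→E→T: bottleneck 1, flow now 22.
Augment S→A→D→E→F→T: bottleneck 2, flow now 24.
No augmenting path remains; maximum flow = 24.
By max-flow min-cut, the minimum cut capacity equals the max flow.
In the residual graph, reachable from S: {S, A, C}.
Min-cut edges: S→D (12), S→F (3), A→D (3), A→T (2), C→T (4); capacity 12 + 3 + 3 + 2 + 4 = 24.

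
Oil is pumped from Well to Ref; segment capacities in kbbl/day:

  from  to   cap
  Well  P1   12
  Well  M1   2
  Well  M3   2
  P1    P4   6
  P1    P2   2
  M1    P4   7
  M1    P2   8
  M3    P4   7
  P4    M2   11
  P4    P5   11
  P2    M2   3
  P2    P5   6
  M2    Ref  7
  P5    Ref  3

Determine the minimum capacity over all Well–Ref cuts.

10

Augment Well→P1→P4→M2→Ref: bottleneck 6, flow now 6.
Augment Well→P1→P2→M2→Ref: bottleneck 1, flow now 7.
Augment Well→P1→P2→P5→Ref: bottleneck 1, flow now 8.
Augment Well→M1→P4→P5→Ref: bottleneck 2, flow now 10.
No augmenting path remains; maximum flow = 10.
By max-flow min-cut, the minimum cut capacity equals the max flow.
In the residual graph, reachable from Well: {Well, P1, M1, M3, P4, P2, M2, P5}.
Min-cut edges: M2→Ref (7), P5→Ref (3); capacity 7 + 3 = 10.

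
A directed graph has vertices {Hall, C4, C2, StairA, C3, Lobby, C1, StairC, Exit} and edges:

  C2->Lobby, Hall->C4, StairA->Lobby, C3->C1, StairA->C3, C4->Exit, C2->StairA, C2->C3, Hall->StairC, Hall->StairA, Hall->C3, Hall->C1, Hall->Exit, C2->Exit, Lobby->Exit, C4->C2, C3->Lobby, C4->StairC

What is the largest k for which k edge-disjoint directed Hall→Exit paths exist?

Assign every edge capacity 1; by Menger, the answer equals the max flow.
Path Hall→Exit (+1); total 1.
Path Hall→C4→Exit (+1); total 2.
Path Hall→StairA→Lobby→Exit (+1); total 3.
No residual Hall→Exit path; max flow = 3.
Certifying cut of size 3: {Hall→C4, Hall→Exit, Lobby→Exit}.

3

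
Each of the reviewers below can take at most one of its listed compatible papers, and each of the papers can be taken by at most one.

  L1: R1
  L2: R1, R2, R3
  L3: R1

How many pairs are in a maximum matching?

2

Unit-capacity flow: source→left, listed edges, right→sink; max matching = max flow.
Augmenting path L1→R1 (+1); matched 1.
Augmenting path L2→R2 (+1); matched 2.
No augmenting path remains; maximum matching = 2.
König certificate: {L2, R1} is a vertex cover of size 2 (every listed pair touches it), so no matching can be larger.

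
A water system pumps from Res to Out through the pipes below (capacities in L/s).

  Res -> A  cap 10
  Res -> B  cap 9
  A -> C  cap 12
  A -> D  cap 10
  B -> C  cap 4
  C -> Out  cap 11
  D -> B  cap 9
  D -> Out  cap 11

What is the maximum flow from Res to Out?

Augment Res→A→C→Out: bottleneck 10, flow now 10.
Augment Res→B→C→Out: bottleneck 1, flow now 11.
Augment Res→B→C→A→D→Out: bottleneck 3, flow now 14. (uses reverse residual edge)
No augmenting path remains; maximum flow = 14.
In the residual graph, reachable from Res: {Res, B}.
Min-cut edges: Res→A (10), B→C (4); capacity 10 + 4 = 14.
This cut is saturated, so no flow can exceed 14.

14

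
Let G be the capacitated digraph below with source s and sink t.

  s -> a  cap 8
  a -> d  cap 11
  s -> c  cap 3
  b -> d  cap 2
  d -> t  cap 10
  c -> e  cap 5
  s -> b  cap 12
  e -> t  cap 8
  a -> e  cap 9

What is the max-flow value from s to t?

Augment s→a→d→t: bottleneck 8, flow now 8.
Augment s→b→d→t: bottleneck 2, flow now 10.
Augment s→c→e→t: bottleneck 3, flow now 13.
No augmenting path remains; maximum flow = 13.
In the residual graph, reachable from s: {s, b}.
Min-cut edges: s→a (8), s→c (3), b→d (2); capacity 8 + 3 + 2 = 13.
This cut is saturated, so no flow can exceed 13.

13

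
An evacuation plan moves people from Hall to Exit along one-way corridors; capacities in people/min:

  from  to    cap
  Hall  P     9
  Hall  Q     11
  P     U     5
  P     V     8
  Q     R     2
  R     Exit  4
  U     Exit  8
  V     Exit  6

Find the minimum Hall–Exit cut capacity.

11

Augment Hall→P→U→Exit: bottleneck 5, flow now 5.
Augment Hall→P→V→Exit: bottleneck 4, flow now 9.
Augment Hall→Q→R→Exit: bottleneck 2, flow now 11.
No augmenting path remains; maximum flow = 11.
By max-flow min-cut, the minimum cut capacity equals the max flow.
In the residual graph, reachable from Hall: {Hall, Q}.
Min-cut edges: Hall→P (9), Q→R (2); capacity 9 + 2 = 11.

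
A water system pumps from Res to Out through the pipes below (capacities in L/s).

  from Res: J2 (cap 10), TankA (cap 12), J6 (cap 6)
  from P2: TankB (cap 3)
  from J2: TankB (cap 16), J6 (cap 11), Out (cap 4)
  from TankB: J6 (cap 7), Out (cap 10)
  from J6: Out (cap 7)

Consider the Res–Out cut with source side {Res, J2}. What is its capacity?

Edges leaving {Res, J2}: Res→TankA (12), Res→J6 (6), J2→TankB (16), J2→J6 (11), J2→Out (4).
Cut capacity = 12 + 6 + 16 + 11 + 4 = 49.

49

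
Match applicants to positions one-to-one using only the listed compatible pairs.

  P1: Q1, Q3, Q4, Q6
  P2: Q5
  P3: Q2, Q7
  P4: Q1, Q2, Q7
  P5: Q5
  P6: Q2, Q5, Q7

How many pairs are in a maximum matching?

Unit-capacity flow: source→left, listed edges, right→sink; max matching = max flow.
Augmenting path P1→Q1 (+1); matched 1.
Augmenting path P2→Q5 (+1); matched 2.
Augmenting path P3→Q2 (+1); matched 3.
Augmenting path P4→Q7 (+1); matched 4.
Augmenting path P6→Q7→P4→Q1→P1→Q3 (+1); matched 5.
No augmenting path remains; maximum matching = 5.
König certificate: {P1, P3, P4, P6, Q5} is a vertex cover of size 5 (every listed pair touches it), so no matching can be larger.

5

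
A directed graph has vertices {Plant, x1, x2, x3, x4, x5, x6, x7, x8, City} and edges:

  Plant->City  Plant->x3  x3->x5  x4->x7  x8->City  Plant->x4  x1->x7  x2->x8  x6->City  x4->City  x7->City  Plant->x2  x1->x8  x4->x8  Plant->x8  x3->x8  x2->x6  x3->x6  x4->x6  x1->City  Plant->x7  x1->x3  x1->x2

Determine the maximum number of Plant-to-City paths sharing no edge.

Assign every edge capacity 1; by Menger, the answer equals the max flow.
Path Plant→City (+1); total 1.
Path Plant→x4→City (+1); total 2.
Path Plant→x7→City (+1); total 3.
Path Plant→x8→City (+1); total 4.
Path Plant→x2→x6→City (+1); total 5.
No residual Plant→City path; max flow = 5.
Certifying cut of size 5: {Plant→City, Plant→x4, Plant→x7, x6→City, x8→City}.

5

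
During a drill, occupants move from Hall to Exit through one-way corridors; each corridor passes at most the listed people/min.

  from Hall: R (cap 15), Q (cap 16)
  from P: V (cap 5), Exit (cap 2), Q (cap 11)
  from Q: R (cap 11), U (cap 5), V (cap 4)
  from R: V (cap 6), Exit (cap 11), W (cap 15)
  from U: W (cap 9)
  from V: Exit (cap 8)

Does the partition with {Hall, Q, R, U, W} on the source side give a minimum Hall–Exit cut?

No — its capacity is 21, but the minimum cut has capacity 19.

Given cut capacity: 4 + 6 + 11 = 21.
Augment Hall→R→Exit: bottleneck 11, flow now 11.
Augment Hall→Q→V→Exit: bottleneck 4, flow now 15.
Augment Hall→R→V→Exit: bottleneck 4, flow now 19.
No augmenting path remains; maximum flow = 19.
In the residual graph, reachable from Hall: {Hall, Q, R, U, V, W}.
Min-cut edges: R→Exit (11), V→Exit (8); capacity 11 + 8 = 19.
Cut capacity 21 exceeds the max flow 19, so it is not minimum.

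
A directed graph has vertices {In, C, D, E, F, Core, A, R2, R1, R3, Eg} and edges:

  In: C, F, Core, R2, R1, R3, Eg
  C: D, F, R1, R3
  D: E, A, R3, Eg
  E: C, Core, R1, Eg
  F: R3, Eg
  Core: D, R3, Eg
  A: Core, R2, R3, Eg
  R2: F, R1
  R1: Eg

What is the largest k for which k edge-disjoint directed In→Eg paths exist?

Assign every edge capacity 1; by Menger, the answer equals the max flow.
Path In→Eg (+1); total 1.
Path In→F→Eg (+1); total 2.
Path In→Core→Eg (+1); total 3.
Path In→R1→Eg (+1); total 4.
Path In→C→D→Eg (+1); total 5.
No residual In→Eg path; max flow = 5.
Certifying cut of size 5: {F→Eg, In→C, In→Core, In→Eg, R1→Eg}.

5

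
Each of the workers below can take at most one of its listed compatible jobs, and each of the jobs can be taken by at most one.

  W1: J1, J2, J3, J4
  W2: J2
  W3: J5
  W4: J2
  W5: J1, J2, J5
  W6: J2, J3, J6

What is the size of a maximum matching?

Unit-capacity flow: source→left, listed edges, right→sink; max matching = max flow.
Augmenting path W1→J1 (+1); matched 1.
Augmenting path W2→J2 (+1); matched 2.
Augmenting path W3→J5 (+1); matched 3.
Augmenting path W6→J3 (+1); matched 4.
Augmenting path W5→J1→W1→J4 (+1); matched 5.
No augmenting path remains; maximum matching = 5.
König certificate: {W1, W3, W5, W6, J2} is a vertex cover of size 5 (every listed pair touches it), so no matching can be larger.

5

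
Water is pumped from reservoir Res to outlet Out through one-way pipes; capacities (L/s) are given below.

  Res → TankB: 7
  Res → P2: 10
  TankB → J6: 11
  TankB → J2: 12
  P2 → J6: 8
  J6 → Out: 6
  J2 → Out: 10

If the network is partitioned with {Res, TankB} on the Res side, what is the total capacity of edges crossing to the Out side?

33

Edges leaving {Res, TankB}: Res→P2 (10), TankB→J6 (11), TankB→J2 (12).
Cut capacity = 10 + 11 + 12 = 33.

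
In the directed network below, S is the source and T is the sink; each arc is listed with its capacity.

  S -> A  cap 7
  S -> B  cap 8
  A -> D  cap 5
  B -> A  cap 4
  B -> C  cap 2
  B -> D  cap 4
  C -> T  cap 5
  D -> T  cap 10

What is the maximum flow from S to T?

Augment S→A→D→T: bottleneck 5, flow now 5.
Augment S→B→C→T: bottleneck 2, flow now 7.
Augment S→B→D→T: bottleneck 4, flow now 11.
No augmenting path remains; maximum flow = 11.
In the residual graph, reachable from S: {S, A, B}.
Min-cut edges: A→D (5), B→C (2), B→D (4); capacity 5 + 2 + 4 = 11.
This cut is saturated, so no flow can exceed 11.

11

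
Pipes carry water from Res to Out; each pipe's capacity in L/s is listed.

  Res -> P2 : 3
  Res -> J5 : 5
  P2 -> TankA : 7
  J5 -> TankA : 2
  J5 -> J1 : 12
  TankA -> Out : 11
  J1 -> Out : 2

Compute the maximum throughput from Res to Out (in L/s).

Augment Res→P2→TankA→Out: bottleneck 3, flow now 3.
Augment Res→J5→TankA→Out: bottleneck 2, flow now 5.
Augment Res→J5→J1→Out: bottleneck 2, flow now 7.
No augmenting path remains; maximum flow = 7.
In the residual graph, reachable from Res: {Res, J5, J1}.
Min-cut edges: Res→P2 (3), J5→TankA (2), J1→Out (2); capacity 3 + 2 + 2 = 7.
This cut is saturated, so no flow can exceed 7.

7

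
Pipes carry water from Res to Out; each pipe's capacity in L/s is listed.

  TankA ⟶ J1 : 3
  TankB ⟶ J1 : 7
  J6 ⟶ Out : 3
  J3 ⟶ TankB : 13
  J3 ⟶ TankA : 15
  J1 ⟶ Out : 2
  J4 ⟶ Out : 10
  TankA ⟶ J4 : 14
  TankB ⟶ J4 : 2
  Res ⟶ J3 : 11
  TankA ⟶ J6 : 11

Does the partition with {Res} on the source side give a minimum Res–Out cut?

Yes — it is a minimum cut (capacity 11).

Given cut capacity: 11 = 11.
Augment Res→J3→TankB→J4→Out: bottleneck 2, flow now 2.
Augment Res→J3→TankB→J1→Out: bottleneck 2, flow now 4.
Augment Res→J3→TankA→J6→Out: bottleneck 3, flow now 7.
Augment Res→J3→TankA→J4→Out: bottleneck 4, flow now 11.
No augmenting path remains; maximum flow = 11.
Cut capacity 11 equals the max flow, so it is a minimum cut.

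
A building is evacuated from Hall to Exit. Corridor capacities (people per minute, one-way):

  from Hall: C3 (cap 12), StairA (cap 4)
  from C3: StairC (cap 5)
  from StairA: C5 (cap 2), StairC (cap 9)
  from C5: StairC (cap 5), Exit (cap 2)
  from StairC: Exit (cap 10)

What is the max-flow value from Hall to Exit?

Augment Hall→C3→StairC→Exit: bottleneck 5, flow now 5.
Augment Hall→StairA→C5→Exit: bottleneck 2, flow now 7.
Augment Hall→StairA→StairC→Exit: bottleneck 2, flow now 9.
No augmenting path remains; maximum flow = 9.
In the residual graph, reachable from Hall: {Hall, C3}.
Min-cut edges: Hall→StairA (4), C3→StairC (5); capacity 4 + 5 = 9.
This cut is saturated, so no flow can exceed 9.

9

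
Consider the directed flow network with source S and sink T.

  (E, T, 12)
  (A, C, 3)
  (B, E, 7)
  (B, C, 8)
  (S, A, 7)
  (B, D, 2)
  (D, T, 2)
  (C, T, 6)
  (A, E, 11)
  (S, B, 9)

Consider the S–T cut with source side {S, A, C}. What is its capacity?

Edges leaving {S, A, C}: S→B (9), A→E (11), C→T (6).
Cut capacity = 9 + 11 + 6 = 26.

26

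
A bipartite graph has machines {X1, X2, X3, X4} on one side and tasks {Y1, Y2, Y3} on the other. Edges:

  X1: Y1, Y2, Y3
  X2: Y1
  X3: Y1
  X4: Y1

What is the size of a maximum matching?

Unit-capacity flow: source→left, listed edges, right→sink; max matching = max flow.
Augmenting path X1→Y1 (+1); matched 1.
Augmenting path X2→Y1→X1→Y2 (+1); matched 2.
No augmenting path remains; maximum matching = 2.
König certificate: {X1, Y1} is a vertex cover of size 2 (every listed pair touches it), so no matching can be larger.

2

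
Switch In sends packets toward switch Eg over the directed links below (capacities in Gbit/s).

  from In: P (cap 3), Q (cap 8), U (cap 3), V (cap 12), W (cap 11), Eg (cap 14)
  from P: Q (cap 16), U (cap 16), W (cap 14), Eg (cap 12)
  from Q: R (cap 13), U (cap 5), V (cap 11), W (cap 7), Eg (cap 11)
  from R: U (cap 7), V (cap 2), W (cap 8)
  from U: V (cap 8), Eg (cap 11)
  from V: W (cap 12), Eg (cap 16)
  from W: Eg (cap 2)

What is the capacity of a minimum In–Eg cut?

42

Augment In→Eg: bottleneck 14, flow now 14.
Augment In→P→Eg: bottleneck 3, flow now 17.
Augment In→Q→Eg: bottleneck 8, flow now 25.
Augment In→U→Eg: bottleneck 3, flow now 28.
Augment In→V→Eg: bottleneck 12, flow now 40.
Augment In→W→Eg: bottleneck 2, flow now 42.
No augmenting path remains; maximum flow = 42.
By max-flow min-cut, the minimum cut capacity equals the max flow.
In the residual graph, reachable from In: {In, W}.
Min-cut edges: In→P (3), In→Q (8), In→U (3), In→V (12), In→Eg (14), W→Eg (2); capacity 3 + 8 + 3 + 12 + 14 + 2 = 42.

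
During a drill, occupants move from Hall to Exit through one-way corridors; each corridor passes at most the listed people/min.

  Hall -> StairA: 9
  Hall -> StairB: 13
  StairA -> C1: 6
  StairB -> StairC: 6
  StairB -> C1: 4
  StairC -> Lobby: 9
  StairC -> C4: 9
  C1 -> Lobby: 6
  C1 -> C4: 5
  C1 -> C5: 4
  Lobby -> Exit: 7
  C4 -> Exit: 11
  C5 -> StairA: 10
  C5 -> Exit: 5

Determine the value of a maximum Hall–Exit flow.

Augment Hall→StairA→C1→Lobby→Exit: bottleneck 6, flow now 6.
Augment Hall→StairB→StairC→Lobby→Exit: bottleneck 1, flow now 7.
Augment Hall→StairB→StairC→C4→Exit: bottleneck 5, flow now 12.
Augment Hall→StairB→C1→C4→Exit: bottleneck 4, flow now 16.
No augmenting path remains; maximum flow = 16.
In the residual graph, reachable from Hall: {Hall, StairA, StairB}.
Min-cut edges: StairA→C1 (6), StairB→StairC (6), StairB→C1 (4); capacity 6 + 6 + 4 = 16.
This cut is saturated, so no flow can exceed 16.

16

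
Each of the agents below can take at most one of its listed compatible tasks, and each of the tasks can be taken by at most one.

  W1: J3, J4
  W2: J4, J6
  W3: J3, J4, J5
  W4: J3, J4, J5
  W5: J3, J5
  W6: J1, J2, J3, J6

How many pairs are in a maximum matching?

5

Unit-capacity flow: source→left, listed edges, right→sink; max matching = max flow.
Augmenting path W1→J3 (+1); matched 1.
Augmenting path W2→J4 (+1); matched 2.
Augmenting path W3→J5 (+1); matched 3.
Augmenting path W6→J1 (+1); matched 4.
Augmenting path W4→J4→W2→J6 (+1); matched 5.
No augmenting path remains; maximum matching = 5.
König certificate: {W2, W6, J3, J4, J5} is a vertex cover of size 5 (every listed pair touches it), so no matching can be larger.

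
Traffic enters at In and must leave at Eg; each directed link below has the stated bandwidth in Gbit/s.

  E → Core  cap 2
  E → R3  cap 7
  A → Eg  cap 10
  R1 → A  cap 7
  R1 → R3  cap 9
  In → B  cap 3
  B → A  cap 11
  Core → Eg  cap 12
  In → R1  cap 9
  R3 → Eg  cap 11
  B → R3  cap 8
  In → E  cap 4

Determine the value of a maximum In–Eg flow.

16

Augment In→R1→R3→Eg: bottleneck 9, flow now 9.
Augment In→E→R3→Eg: bottleneck 2, flow now 11.
Augment In→E→Core→Eg: bottleneck 2, flow now 13.
Augment In→B→A→Eg: bottleneck 3, flow now 16.
No augmenting path remains; maximum flow = 16.
In the residual graph, reachable from In: {In}.
Min-cut edges: In→R1 (9), In→E (4), In→B (3); capacity 9 + 4 + 3 = 16.
This cut is saturated, so no flow can exceed 16.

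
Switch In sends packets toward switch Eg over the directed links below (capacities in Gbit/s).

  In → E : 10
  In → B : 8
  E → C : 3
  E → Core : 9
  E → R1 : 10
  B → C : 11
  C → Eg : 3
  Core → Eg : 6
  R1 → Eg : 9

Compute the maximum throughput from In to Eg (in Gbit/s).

Augment In→E→C→Eg: bottleneck 3, flow now 3.
Augment In→E→Core→Eg: bottleneck 6, flow now 9.
Augment In→E→R1→Eg: bottleneck 1, flow now 10.
Augment In→B→C→E→R1→Eg: bottleneck 3, flow now 13. (uses reverse residual edge)
No augmenting path remains; maximum flow = 13.
In the residual graph, reachable from In: {In, B, C}.
Min-cut edges: In→E (10), C→Eg (3); capacity 10 + 3 = 13.
This cut is saturated, so no flow can exceed 13.

13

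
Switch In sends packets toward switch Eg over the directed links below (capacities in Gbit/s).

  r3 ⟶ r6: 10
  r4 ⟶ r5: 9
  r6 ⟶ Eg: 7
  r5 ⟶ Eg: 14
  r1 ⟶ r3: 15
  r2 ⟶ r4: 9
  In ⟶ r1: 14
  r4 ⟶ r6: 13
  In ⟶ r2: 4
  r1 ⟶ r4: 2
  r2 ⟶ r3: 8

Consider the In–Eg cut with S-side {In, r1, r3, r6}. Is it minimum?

Given cut capacity: 4 + 2 + 7 = 13.
Augment In→r1→r3→r6→Eg: bottleneck 7, flow now 7.
Augment In→r1→r4→r5→Eg: bottleneck 2, flow now 9.
Augment In→r2→r4→r5→Eg: bottleneck 4, flow now 13.
No augmenting path remains; maximum flow = 13.
Cut capacity 13 equals the max flow, so it is a minimum cut.

Yes — it is a minimum cut (capacity 13).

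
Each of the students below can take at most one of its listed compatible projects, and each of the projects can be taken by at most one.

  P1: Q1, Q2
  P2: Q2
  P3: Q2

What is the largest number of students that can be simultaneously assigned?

Unit-capacity flow: source→left, listed edges, right→sink; max matching = max flow.
Augmenting path P1→Q1 (+1); matched 1.
Augmenting path P2→Q2 (+1); matched 2.
No augmenting path remains; maximum matching = 2.
König certificate: {P1, Q2} is a vertex cover of size 2 (every listed pair touches it), so no matching can be larger.

2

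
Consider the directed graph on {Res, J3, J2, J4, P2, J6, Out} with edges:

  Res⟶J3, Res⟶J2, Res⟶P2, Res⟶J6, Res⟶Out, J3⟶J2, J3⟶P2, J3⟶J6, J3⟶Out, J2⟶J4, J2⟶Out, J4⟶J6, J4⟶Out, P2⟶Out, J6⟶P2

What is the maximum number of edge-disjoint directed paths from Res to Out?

4

Assign every edge capacity 1; by Menger, the answer equals the max flow.
Path Res→Out (+1); total 1.
Path Res→J3→Out (+1); total 2.
Path Res→J2→Out (+1); total 3.
Path Res→P2→Out (+1); total 4.
No residual Res→Out path; max flow = 4.
Certifying cut of size 4: {P2→Out, Res→J2, Res→J3, Res→Out}.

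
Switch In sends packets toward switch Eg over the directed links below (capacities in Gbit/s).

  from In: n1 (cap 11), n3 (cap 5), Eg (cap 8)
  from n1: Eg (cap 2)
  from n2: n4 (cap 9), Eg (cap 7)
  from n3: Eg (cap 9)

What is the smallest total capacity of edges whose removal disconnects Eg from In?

Augment In→Eg: bottleneck 8, flow now 8.
Augment In→n1→Eg: bottleneck 2, flow now 10.
Augment In→n3→Eg: bottleneck 5, flow now 15.
No augmenting path remains; maximum flow = 15.
By max-flow min-cut, the minimum cut capacity equals the max flow.
In the residual graph, reachable from In: {In, n1}.
Min-cut edges: In→n3 (5), In→Eg (8), n1→Eg (2); capacity 5 + 8 + 2 = 15.

15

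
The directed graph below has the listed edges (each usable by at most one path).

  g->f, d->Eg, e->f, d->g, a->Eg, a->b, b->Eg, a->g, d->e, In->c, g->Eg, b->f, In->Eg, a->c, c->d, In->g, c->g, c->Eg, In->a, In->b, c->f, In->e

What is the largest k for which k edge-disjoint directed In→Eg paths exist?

Assign every edge capacity 1; by Menger, the answer equals the max flow.
Path In→Eg (+1); total 1.
Path In→a→Eg (+1); total 2.
Path In→b→Eg (+1); total 3.
Path In→c→Eg (+1); total 4.
Path In→g→Eg (+1); total 5.
No residual In→Eg path; max flow = 5.
Certifying cut of size 5: {In→Eg, In→a, In→b, In→c, In→g}.

5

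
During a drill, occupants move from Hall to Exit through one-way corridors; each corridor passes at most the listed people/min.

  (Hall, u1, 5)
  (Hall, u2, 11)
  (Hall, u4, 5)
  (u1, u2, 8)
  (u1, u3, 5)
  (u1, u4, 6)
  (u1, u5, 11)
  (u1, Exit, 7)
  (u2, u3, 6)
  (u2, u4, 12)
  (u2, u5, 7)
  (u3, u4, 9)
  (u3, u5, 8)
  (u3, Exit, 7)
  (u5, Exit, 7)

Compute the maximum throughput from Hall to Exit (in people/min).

Augment Hall→u1→Exit: bottleneck 5, flow now 5.
Augment Hall→u2→u3→Exit: bottleneck 6, flow now 11.
Augment Hall→u2→u5→Exit: bottleneck 5, flow now 16.
No augmenting path remains; maximum flow = 16.
In the residual graph, reachable from Hall: {Hall, u4}.
Min-cut edges: Hall→u1 (5), Hall→u2 (11); capacity 5 + 11 = 16.
This cut is saturated, so no flow can exceed 16.

16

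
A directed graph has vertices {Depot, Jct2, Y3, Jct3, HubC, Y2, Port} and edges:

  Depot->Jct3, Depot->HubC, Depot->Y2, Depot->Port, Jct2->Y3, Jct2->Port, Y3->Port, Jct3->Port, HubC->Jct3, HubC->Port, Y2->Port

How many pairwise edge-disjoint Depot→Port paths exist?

Assign every edge capacity 1; by Menger, the answer equals the max flow.
Path Depot→Port (+1); total 1.
Path Depot→Jct3→Port (+1); total 2.
Path Depot→HubC→Port (+1); total 3.
Path Depot→Y2→Port (+1); total 4.
No residual Depot→Port path; max flow = 4.
Certifying cut of size 4: {Depot→HubC, Depot→Jct3, Depot→Port, Depot→Y2}.

4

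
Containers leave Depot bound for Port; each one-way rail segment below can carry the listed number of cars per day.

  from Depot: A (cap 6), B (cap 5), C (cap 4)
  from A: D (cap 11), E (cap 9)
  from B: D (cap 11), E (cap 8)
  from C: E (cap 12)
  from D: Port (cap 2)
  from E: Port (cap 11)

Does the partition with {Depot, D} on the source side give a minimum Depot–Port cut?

Given cut capacity: 6 + 5 + 4 + 2 = 17.
Augment Depot→A→D→Port: bottleneck 2, flow now 2.
Augment Depot→A→E→Port: bottleneck 4, flow now 6.
Augment Depot→B→E→Port: bottleneck 5, flow now 11.
Augment Depot→C→E→Port: bottleneck 2, flow now 13.
No augmenting path remains; maximum flow = 13.
In the residual graph, reachable from Depot: {Depot, A, B, C, D, E}.
Min-cut edges: D→Port (2), E→Port (11); capacity 2 + 11 = 13.
Cut capacity 17 exceeds the max flow 13, so it is not minimum.

No — its capacity is 17, but the minimum cut has capacity 13.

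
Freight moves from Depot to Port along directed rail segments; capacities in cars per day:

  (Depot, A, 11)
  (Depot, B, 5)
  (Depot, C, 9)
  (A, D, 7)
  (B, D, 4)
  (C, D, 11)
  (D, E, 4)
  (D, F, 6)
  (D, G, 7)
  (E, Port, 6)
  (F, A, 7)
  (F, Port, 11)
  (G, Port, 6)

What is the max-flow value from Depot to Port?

Augment Depot→A→D→E→Port: bottleneck 4, flow now 4.
Augment Depot→A→D→F→Port: bottleneck 3, flow now 7.
Augment Depot→B→D→F→Port: bottleneck 3, flow now 10.
Augment Depot→B→D→G→Port: bottleneck 1, flow now 11.
Augment Depot→C→D→G→Port: bottleneck 5, flow now 16.
No augmenting path remains; maximum flow = 16.
In the residual graph, reachable from Depot: {Depot, A, B, C, D, G}.
Min-cut edges: D→E (4), D→F (6), G→Port (6); capacity 4 + 6 + 6 = 16.
This cut is saturated, so no flow can exceed 16.

16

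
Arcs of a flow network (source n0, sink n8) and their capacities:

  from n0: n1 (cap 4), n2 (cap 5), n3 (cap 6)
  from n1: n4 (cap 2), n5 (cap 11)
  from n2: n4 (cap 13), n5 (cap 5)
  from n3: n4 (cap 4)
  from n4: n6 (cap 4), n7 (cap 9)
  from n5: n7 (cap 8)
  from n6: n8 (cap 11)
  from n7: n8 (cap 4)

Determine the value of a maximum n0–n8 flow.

Augment n0→n1→n4→n6→n8: bottleneck 2, flow now 2.
Augment n0→n1→n5→n7→n8: bottleneck 2, flow now 4.
Augment n0→n2→n4→n6→n8: bottleneck 2, flow now 6.
Augment n0→n2→n4→n7→n8: bottleneck 2, flow now 8.
No augmenting path remains; maximum flow = 8.
In the residual graph, reachable from n0: {n0, n1, n2, n3, n4, n5, n7}.
Min-cut edges: n4→n6 (4), n7→n8 (4); capacity 4 + 4 = 8.
This cut is saturated, so no flow can exceed 8.

8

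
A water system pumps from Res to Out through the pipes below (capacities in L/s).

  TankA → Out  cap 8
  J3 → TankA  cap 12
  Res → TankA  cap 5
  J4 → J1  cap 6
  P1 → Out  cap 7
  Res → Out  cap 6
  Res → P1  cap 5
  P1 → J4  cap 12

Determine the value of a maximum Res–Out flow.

Augment Res→Out: bottleneck 6, flow now 6.
Augment Res→P1→Out: bottleneck 5, flow now 11.
Augment Res→TankA→Out: bottleneck 5, flow now 16.
No augmenting path remains; maximum flow = 16.
In the residual graph, reachable from Res: {Res}.
Min-cut edges: Res→P1 (5), Res→TankA (5), Res→Out (6); capacity 5 + 5 + 6 = 16.
This cut is saturated, so no flow can exceed 16.

16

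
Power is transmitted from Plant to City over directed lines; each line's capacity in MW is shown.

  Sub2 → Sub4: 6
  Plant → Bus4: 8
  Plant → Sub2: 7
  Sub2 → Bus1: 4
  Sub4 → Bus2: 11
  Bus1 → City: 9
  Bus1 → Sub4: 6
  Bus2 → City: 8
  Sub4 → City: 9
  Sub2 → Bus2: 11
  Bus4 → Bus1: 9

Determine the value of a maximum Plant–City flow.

15

Augment Plant→Sub2→Sub4→City: bottleneck 6, flow now 6.
Augment Plant→Sub2→Bus2→City: bottleneck 1, flow now 7.
Augment Plant→Bus4→Bus1→City: bottleneck 8, flow now 15.
No augmenting path remains; maximum flow = 15.
In the residual graph, reachable from Plant: {Plant}.
Min-cut edges: Plant→Sub2 (7), Plant→Bus4 (8); capacity 7 + 8 = 15.
This cut is saturated, so no flow can exceed 15.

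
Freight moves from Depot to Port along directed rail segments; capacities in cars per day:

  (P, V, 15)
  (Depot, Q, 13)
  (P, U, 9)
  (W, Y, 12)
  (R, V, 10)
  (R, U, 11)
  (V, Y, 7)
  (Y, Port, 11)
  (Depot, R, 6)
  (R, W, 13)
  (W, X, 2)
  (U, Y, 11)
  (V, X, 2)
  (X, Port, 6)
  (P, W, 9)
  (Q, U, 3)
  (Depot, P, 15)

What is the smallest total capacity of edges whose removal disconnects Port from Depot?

15

Augment Depot→P→U→Y→Port: bottleneck 9, flow now 9.
Augment Depot→P→V→X→Port: bottleneck 2, flow now 11.
Augment Depot→P→V→Y→Port: bottleneck 2, flow now 13.
Augment Depot→P→W→X→Port: bottleneck 2, flow now 15.
No augmenting path remains; maximum flow = 15.
By max-flow min-cut, the minimum cut capacity equals the max flow.
In the residual graph, reachable from Depot: {Depot, P, Q, R, U, V, W, Y}.
Min-cut edges: V→X (2), W→X (2), Y→Port (11); capacity 2 + 2 + 11 = 15.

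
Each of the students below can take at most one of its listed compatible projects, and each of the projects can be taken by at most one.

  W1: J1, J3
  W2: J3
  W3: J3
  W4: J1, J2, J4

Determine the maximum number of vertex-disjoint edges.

3

Unit-capacity flow: source→left, listed edges, right→sink; max matching = max flow.
Augmenting path W1→J1 (+1); matched 1.
Augmenting path W2→J3 (+1); matched 2.
Augmenting path W4→J2 (+1); matched 3.
No augmenting path remains; maximum matching = 3.
König certificate: {W1, W4, J3} is a vertex cover of size 3 (every listed pair touches it), so no matching can be larger.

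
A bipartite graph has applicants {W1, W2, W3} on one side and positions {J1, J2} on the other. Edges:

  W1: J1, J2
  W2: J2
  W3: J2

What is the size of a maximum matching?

Unit-capacity flow: source→left, listed edges, right→sink; max matching = max flow.
Augmenting path W1→J1 (+1); matched 1.
Augmenting path W2→J2 (+1); matched 2.
No augmenting path remains; maximum matching = 2.
König certificate: {W1, J2} is a vertex cover of size 2 (every listed pair touches it), so no matching can be larger.

2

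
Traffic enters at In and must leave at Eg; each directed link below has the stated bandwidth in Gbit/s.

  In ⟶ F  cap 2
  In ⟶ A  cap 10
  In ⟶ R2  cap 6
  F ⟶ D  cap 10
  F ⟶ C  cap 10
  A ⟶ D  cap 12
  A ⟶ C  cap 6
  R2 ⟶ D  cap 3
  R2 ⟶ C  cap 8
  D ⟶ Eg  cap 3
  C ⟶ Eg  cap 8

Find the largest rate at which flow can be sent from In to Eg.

11

Augment In→F→D→Eg: bottleneck 2, flow now 2.
Augment In→A→D→Eg: bottleneck 1, flow now 3.
Augment In→A→C→Eg: bottleneck 6, flow now 9.
Augment In→R2→C→Eg: bottleneck 2, flow now 11.
No augmenting path remains; maximum flow = 11.
In the residual graph, reachable from In: {In, F, A, R2, D, C}.
Min-cut edges: D→Eg (3), C→Eg (8); capacity 3 + 8 = 11.
This cut is saturated, so no flow can exceed 11.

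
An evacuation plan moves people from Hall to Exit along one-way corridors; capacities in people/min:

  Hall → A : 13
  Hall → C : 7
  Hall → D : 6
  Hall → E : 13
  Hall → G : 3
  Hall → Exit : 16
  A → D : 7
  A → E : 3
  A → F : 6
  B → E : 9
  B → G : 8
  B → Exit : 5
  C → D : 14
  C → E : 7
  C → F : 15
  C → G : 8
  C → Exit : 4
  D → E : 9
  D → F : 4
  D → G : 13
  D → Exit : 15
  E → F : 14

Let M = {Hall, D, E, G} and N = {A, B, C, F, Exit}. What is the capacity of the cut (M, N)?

69

Edges leaving {Hall, D, E, G}: Hall→A (13), Hall→C (7), Hall→Exit (16), D→F (4), D→Exit (15), E→F (14).
Cut capacity = 13 + 7 + 16 + 4 + 15 + 14 = 69.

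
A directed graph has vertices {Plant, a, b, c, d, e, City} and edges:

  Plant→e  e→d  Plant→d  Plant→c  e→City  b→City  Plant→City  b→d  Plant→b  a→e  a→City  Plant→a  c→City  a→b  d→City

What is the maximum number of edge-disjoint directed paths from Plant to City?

6

Assign every edge capacity 1; by Menger, the answer equals the max flow.
Path Plant→City (+1); total 1.
Path Plant→a→City (+1); total 2.
Path Plant→b→City (+1); total 3.
Path Plant→c→City (+1); total 4.
Path Plant→d→City (+1); total 5.
Path Plant→e→City (+1); total 6.
No residual Plant→City path; max flow = 6.
Certifying cut of size 6: {Plant→City, Plant→a, Plant→b, Plant→c, Plant→d, Plant→e}.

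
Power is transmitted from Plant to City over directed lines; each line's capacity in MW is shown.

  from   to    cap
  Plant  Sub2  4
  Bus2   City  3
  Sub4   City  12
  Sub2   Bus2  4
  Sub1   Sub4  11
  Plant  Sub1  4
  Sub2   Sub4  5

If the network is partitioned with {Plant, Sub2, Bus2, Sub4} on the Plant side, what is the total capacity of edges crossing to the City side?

19

Edges leaving {Plant, Sub2, Bus2, Sub4}: Plant→Sub1 (4), Bus2→City (3), Sub4→City (12).
Cut capacity = 4 + 3 + 12 = 19.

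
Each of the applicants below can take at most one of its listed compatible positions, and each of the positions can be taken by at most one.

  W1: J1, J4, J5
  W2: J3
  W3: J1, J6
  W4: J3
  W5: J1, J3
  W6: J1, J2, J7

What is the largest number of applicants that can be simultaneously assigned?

5

Unit-capacity flow: source→left, listed edges, right→sink; max matching = max flow.
Augmenting path W1→J1 (+1); matched 1.
Augmenting path W2→J3 (+1); matched 2.
Augmenting path W3→J6 (+1); matched 3.
Augmenting path W6→J2 (+1); matched 4.
Augmenting path W5→J1→W1→J4 (+1); matched 5.
No augmenting path remains; maximum matching = 5.
König certificate: {W1, W3, W5, W6, J3} is a vertex cover of size 5 (every listed pair touches it), so no matching can be larger.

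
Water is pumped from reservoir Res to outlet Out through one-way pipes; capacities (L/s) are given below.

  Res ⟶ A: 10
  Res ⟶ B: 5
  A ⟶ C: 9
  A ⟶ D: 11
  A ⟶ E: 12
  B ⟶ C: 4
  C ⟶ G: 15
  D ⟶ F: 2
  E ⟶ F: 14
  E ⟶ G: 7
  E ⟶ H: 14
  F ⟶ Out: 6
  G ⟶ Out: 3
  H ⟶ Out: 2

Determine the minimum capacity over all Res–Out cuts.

11

Augment Res→A→C→G→Out: bottleneck 3, flow now 3.
Augment Res→A→D→F→Out: bottleneck 2, flow now 5.
Augment Res→A→E→F→Out: bottleneck 4, flow now 9.
Augment Res→A→E→H→Out: bottleneck 1, flow now 10.
Augment Res→B→C→A→E→H→Out: bottleneck 1, flow now 11. (uses reverse residual edge)
No augmenting path remains; maximum flow = 11.
By max-flow min-cut, the minimum cut capacity equals the max flow.
In the residual graph, reachable from Res: {Res, A, B, C, D, E, F, G, H}.
Min-cut edges: F→Out (6), G→Out (3), H→Out (2); capacity 6 + 3 + 2 = 11.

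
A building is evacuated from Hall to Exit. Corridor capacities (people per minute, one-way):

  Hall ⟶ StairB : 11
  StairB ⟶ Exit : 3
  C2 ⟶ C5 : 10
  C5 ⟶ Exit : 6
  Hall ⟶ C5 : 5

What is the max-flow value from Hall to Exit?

Augment Hall→StairB→Exit: bottleneck 3, flow now 3.
Augment Hall→C5→Exit: bottleneck 5, flow now 8.
No augmenting path remains; maximum flow = 8.
In the residual graph, reachable from Hall: {Hall, StairB}.
Min-cut edges: Hall→C5 (5), StairB→Exit (3); capacity 5 + 3 = 8.
This cut is saturated, so no flow can exceed 8.

8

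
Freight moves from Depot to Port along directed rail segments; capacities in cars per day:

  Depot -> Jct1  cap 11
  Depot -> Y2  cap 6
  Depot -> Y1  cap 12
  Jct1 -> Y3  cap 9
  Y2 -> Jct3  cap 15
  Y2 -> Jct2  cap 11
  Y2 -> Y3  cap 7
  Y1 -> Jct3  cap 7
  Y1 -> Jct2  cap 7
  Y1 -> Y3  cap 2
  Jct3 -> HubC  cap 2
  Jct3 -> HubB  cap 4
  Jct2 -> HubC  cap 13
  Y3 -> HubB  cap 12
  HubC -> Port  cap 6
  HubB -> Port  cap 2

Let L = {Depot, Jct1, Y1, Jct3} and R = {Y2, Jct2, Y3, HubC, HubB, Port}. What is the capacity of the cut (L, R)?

30

Edges leaving {Depot, Jct1, Y1, Jct3}: Depot→Y2 (6), Jct1→Y3 (9), Y1→Jct2 (7), Y1→Y3 (2), Jct3→HubC (2), Jct3→HubB (4).
Cut capacity = 6 + 9 + 7 + 2 + 2 + 4 = 30.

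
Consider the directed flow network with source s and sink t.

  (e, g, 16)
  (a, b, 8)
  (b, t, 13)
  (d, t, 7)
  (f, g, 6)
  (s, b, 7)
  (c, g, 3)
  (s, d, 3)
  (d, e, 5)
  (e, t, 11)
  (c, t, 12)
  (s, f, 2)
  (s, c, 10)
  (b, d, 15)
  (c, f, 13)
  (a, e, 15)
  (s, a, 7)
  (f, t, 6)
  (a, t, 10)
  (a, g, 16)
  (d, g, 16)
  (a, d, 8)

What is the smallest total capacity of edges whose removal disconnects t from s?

Augment s→a→t: bottleneck 7, flow now 7.
Augment s→b→t: bottleneck 7, flow now 14.
Augment s→c→t: bottleneck 10, flow now 24.
Augment s→d→t: bottleneck 3, flow now 27.
Augment s→f→t: bottleneck 2, flow now 29.
No augmenting path remains; maximum flow = 29.
By max-flow min-cut, the minimum cut capacity equals the max flow.
In the residual graph, reachable from s: {s}.
Min-cut edges: s→a (7), s→b (7), s→c (10), s→d (3), s→f (2); capacity 7 + 7 + 10 + 3 + 2 = 29.

29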